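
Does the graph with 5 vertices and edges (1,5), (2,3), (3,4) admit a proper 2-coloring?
Yes. Partition: {1, 2, 4}, {3, 5}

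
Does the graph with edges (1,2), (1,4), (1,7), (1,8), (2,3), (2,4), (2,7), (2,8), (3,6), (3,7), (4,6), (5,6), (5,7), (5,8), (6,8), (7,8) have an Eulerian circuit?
No (6 vertices have odd degree: {2, 3, 4, 5, 7, 8}; Eulerian circuit requires 0)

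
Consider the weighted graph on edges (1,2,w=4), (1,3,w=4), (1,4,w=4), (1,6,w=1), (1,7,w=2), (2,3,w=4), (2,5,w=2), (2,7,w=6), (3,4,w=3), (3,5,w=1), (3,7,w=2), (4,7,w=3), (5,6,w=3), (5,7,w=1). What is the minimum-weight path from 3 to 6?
4 (path: 3 -> 5 -> 6; weights 1 + 3 = 4)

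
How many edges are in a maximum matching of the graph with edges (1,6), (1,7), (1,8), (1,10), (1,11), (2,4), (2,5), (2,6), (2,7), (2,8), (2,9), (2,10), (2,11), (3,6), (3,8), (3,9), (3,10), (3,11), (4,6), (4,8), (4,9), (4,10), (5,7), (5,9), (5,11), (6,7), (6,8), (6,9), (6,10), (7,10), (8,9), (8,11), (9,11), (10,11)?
5 (matching: (1,6), (2,8), (3,9), (5,11), (7,10); upper bound floor(n/2) = floor(11/2) = 5)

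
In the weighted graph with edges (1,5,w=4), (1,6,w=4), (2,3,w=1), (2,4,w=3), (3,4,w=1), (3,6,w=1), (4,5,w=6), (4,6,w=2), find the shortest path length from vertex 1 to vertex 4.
6 (path: 1 -> 6 -> 4; weights 4 + 2 = 6)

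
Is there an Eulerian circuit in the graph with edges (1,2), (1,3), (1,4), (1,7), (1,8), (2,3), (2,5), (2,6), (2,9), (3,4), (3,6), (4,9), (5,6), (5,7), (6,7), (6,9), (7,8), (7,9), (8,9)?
No (8 vertices have odd degree: {1, 2, 4, 5, 6, 7, 8, 9}; Eulerian circuit requires 0)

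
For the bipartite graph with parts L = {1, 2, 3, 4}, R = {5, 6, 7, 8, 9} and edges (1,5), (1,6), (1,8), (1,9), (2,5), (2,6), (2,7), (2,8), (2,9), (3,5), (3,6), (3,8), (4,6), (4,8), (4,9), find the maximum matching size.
4 (matching: (1,9), (2,7), (3,8), (4,6); upper bound min(|L|,|R|) = min(4,5) = 4)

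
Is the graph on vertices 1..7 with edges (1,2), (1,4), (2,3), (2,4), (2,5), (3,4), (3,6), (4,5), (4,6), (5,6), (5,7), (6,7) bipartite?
No (odd cycle of length 3: 4 -> 1 -> 2 -> 4)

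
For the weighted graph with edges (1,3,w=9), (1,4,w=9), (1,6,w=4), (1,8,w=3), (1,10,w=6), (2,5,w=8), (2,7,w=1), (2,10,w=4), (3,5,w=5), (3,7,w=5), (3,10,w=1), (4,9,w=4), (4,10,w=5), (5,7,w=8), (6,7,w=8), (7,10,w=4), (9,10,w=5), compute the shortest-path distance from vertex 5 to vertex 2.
8 (path: 5 -> 2; weights 8 = 8)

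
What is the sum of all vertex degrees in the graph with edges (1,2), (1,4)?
4 (handshake: sum of degrees = 2|E| = 2 x 2 = 4)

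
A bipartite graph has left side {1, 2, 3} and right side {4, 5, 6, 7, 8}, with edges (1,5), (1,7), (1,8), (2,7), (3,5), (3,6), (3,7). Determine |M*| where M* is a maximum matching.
3 (matching: (1,8), (2,7), (3,6); upper bound min(|L|,|R|) = min(3,5) = 3)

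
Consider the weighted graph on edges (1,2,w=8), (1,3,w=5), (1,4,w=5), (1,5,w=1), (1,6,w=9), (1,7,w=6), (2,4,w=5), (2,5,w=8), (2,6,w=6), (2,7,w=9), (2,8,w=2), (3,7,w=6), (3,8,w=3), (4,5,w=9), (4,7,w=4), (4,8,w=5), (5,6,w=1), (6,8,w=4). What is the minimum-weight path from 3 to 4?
8 (path: 3 -> 8 -> 4; weights 3 + 5 = 8)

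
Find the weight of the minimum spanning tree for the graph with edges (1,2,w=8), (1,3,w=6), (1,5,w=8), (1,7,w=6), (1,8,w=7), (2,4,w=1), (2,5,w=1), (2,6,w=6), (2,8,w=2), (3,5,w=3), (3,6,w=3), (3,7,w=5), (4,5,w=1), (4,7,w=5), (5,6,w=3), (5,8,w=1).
20 (MST edges: (1,3,w=6), (2,4,w=1), (2,5,w=1), (3,5,w=3), (3,6,w=3), (3,7,w=5), (5,8,w=1); sum of weights 6 + 1 + 1 + 3 + 3 + 5 + 1 = 20)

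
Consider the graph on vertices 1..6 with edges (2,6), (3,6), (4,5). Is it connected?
No, it has 3 components: {1}, {2, 3, 6}, {4, 5}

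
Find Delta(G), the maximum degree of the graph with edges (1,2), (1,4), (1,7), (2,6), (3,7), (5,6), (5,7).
3 (attained at vertices 1, 7)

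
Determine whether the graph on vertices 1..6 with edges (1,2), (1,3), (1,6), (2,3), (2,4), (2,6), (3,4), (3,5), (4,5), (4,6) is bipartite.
No (odd cycle of length 3: 3 -> 1 -> 2 -> 3)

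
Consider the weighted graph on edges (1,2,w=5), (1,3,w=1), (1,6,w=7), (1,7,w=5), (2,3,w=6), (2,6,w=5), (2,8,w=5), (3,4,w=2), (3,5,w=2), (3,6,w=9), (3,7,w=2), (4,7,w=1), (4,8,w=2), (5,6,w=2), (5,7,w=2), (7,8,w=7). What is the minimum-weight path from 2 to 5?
7 (path: 2 -> 6 -> 5; weights 5 + 2 = 7)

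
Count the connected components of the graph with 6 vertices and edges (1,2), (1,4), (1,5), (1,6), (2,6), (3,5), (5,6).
1 (components: {1, 2, 3, 4, 5, 6})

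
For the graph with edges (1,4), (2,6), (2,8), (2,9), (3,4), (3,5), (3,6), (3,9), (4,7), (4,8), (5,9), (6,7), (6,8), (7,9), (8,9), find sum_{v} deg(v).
30 (handshake: sum of degrees = 2|E| = 2 x 15 = 30)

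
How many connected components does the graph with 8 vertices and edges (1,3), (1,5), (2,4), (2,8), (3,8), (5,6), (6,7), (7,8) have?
1 (components: {1, 2, 3, 4, 5, 6, 7, 8})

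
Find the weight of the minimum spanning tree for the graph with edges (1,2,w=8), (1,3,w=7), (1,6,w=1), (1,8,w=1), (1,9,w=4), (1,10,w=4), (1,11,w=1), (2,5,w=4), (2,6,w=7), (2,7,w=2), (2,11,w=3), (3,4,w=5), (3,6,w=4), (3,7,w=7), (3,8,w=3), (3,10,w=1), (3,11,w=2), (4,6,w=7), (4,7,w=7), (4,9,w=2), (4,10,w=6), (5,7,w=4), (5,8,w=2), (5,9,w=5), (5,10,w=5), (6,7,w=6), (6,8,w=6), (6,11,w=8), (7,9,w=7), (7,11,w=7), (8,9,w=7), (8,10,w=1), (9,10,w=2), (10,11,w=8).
16 (MST edges: (1,6,w=1), (1,8,w=1), (1,11,w=1), (2,7,w=2), (2,11,w=3), (3,10,w=1), (4,9,w=2), (5,8,w=2), (8,10,w=1), (9,10,w=2); sum of weights 1 + 1 + 1 + 2 + 3 + 1 + 2 + 2 + 1 + 2 = 16)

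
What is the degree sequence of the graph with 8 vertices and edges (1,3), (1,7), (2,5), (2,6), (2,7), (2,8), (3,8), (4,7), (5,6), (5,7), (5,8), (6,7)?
[5, 4, 4, 3, 3, 2, 2, 1] (degrees: deg(1)=2, deg(2)=4, deg(3)=2, deg(4)=1, deg(5)=4, deg(6)=3, deg(7)=5, deg(8)=3)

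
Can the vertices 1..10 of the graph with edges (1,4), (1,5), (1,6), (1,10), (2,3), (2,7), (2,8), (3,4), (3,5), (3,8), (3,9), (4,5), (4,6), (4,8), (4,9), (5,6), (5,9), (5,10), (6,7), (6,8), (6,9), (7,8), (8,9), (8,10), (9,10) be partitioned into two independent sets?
No (odd cycle of length 3: 5 -> 1 -> 4 -> 5)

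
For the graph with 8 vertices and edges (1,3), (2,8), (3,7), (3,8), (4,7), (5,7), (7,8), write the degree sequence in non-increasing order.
[4, 3, 3, 1, 1, 1, 1, 0] (degrees: deg(1)=1, deg(2)=1, deg(3)=3, deg(4)=1, deg(5)=1, deg(6)=0, deg(7)=4, deg(8)=3)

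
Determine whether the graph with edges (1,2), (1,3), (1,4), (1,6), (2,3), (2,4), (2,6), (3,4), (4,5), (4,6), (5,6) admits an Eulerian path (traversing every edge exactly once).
Yes (the graph is connected and exactly 2 vertices have odd degree: {3, 4}; any Eulerian path must start and end at those)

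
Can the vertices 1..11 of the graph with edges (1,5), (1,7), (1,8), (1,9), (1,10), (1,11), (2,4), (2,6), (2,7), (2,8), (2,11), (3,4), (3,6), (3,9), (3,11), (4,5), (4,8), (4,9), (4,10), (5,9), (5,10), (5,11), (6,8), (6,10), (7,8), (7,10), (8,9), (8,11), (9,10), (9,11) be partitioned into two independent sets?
No (odd cycle of length 3: 7 -> 1 -> 8 -> 7)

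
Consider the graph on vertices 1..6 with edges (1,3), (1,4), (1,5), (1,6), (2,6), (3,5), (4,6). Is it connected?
Yes (BFS from 1 visits [1, 3, 4, 5, 6, 2] — all 6 vertices reached)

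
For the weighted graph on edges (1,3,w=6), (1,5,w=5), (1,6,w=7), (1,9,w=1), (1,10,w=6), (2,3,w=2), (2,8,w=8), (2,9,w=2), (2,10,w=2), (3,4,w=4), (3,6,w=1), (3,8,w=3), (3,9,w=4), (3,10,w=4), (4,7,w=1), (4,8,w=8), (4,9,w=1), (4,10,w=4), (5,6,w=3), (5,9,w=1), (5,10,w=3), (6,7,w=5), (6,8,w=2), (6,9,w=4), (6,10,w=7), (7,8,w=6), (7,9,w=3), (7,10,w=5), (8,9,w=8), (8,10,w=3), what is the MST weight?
13 (MST edges: (1,9,w=1), (2,3,w=2), (2,9,w=2), (2,10,w=2), (3,6,w=1), (4,7,w=1), (4,9,w=1), (5,9,w=1), (6,8,w=2); sum of weights 1 + 2 + 2 + 2 + 1 + 1 + 1 + 1 + 2 = 13)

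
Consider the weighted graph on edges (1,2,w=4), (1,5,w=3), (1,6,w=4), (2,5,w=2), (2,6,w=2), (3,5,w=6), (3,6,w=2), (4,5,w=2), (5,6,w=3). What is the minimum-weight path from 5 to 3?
5 (path: 5 -> 6 -> 3; weights 3 + 2 = 5)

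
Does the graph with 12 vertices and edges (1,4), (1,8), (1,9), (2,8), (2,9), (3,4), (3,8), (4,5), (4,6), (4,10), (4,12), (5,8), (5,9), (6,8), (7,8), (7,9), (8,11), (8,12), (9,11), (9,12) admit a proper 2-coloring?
Yes. Partition: {1, 2, 3, 5, 6, 7, 10, 11, 12}, {4, 8, 9}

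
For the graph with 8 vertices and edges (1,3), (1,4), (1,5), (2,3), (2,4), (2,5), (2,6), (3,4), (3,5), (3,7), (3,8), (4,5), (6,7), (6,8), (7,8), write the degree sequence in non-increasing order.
[6, 4, 4, 4, 3, 3, 3, 3] (degrees: deg(1)=3, deg(2)=4, deg(3)=6, deg(4)=4, deg(5)=4, deg(6)=3, deg(7)=3, deg(8)=3)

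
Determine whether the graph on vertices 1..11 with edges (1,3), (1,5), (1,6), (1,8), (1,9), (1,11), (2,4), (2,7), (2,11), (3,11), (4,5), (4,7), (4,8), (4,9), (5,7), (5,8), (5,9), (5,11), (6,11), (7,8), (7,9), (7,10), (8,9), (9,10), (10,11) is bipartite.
No (odd cycle of length 3: 9 -> 1 -> 5 -> 9)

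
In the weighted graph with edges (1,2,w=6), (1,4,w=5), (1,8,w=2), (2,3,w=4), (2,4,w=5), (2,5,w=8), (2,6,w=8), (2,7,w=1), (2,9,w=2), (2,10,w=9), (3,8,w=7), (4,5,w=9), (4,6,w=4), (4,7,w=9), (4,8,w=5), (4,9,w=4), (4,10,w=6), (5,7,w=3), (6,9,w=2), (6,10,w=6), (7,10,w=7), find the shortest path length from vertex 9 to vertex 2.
2 (path: 9 -> 2; weights 2 = 2)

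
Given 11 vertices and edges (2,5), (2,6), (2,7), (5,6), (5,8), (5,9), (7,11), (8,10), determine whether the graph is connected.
No, it has 4 components: {1}, {2, 5, 6, 7, 8, 9, 10, 11}, {3}, {4}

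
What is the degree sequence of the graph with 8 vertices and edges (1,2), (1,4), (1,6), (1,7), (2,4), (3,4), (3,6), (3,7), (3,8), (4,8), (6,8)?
[4, 4, 4, 3, 3, 2, 2, 0] (degrees: deg(1)=4, deg(2)=2, deg(3)=4, deg(4)=4, deg(5)=0, deg(6)=3, deg(7)=2, deg(8)=3)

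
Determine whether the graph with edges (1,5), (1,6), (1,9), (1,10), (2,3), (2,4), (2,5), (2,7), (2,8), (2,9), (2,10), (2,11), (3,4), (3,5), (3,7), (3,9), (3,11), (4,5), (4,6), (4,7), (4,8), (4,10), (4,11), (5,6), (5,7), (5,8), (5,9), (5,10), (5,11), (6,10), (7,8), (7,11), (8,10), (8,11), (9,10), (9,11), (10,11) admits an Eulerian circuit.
Yes (the graph is connected and all 11 vertices have even degree)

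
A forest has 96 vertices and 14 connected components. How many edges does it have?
82 (Each of the 14 component trees on V_i vertices has V_i - 1 edges; summing gives V - C = 96 - 14 = 82)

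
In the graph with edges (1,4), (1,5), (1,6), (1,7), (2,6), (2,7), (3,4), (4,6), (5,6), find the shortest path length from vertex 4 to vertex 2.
2 (path: 4 -> 6 -> 2, 2 edges)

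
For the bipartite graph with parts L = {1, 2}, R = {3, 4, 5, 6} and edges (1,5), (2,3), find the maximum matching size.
2 (matching: (1,5), (2,3); upper bound min(|L|,|R|) = min(2,4) = 2)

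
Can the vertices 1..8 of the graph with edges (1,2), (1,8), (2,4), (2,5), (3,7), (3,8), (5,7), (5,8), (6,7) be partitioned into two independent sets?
Yes. Partition: {1, 3, 4, 5, 6}, {2, 7, 8}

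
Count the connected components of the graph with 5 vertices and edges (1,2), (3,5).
3 (components: {1, 2}, {3, 5}, {4})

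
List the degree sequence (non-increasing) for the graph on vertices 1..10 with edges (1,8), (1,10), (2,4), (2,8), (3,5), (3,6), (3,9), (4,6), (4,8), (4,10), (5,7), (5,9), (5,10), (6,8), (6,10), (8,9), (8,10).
[6, 5, 4, 4, 4, 3, 3, 2, 2, 1] (degrees: deg(1)=2, deg(2)=2, deg(3)=3, deg(4)=4, deg(5)=4, deg(6)=4, deg(7)=1, deg(8)=6, deg(9)=3, deg(10)=5)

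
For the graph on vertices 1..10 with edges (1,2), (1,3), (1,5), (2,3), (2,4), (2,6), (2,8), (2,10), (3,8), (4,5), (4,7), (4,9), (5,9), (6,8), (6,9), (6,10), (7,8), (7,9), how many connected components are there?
1 (components: {1, 2, 3, 4, 5, 6, 7, 8, 9, 10})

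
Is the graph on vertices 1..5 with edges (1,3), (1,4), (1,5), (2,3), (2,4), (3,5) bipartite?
No (odd cycle of length 3: 5 -> 1 -> 3 -> 5)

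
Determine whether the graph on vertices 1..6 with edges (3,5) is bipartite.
Yes. Partition: {1, 2, 3, 4, 6}, {5}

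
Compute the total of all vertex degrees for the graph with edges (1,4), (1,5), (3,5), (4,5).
8 (handshake: sum of degrees = 2|E| = 2 x 4 = 8)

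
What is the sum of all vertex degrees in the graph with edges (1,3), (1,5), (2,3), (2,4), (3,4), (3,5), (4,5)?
14 (handshake: sum of degrees = 2|E| = 2 x 7 = 14)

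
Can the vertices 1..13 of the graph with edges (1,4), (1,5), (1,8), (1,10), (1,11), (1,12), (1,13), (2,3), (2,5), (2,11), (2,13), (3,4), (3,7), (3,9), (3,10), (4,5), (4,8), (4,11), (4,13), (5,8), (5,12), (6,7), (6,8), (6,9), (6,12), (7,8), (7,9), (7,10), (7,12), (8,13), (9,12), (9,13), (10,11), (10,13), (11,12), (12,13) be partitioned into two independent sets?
No (odd cycle of length 3: 13 -> 1 -> 12 -> 13)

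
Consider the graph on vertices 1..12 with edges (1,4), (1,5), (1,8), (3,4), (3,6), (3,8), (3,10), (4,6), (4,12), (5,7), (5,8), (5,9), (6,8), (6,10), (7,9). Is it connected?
No, it has 3 components: {1, 3, 4, 5, 6, 7, 8, 9, 10, 12}, {2}, {11}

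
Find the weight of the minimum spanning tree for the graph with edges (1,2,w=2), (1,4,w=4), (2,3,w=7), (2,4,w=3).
12 (MST edges: (1,2,w=2), (2,3,w=7), (2,4,w=3); sum of weights 2 + 7 + 3 = 12)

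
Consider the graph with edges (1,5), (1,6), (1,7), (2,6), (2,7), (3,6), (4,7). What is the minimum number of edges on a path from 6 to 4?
3 (path: 6 -> 1 -> 7 -> 4, 3 edges)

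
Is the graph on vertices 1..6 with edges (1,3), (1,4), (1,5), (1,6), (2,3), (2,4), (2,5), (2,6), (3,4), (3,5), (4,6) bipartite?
No (odd cycle of length 3: 4 -> 1 -> 3 -> 4)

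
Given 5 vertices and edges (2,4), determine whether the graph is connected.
No, it has 4 components: {1}, {2, 4}, {3}, {5}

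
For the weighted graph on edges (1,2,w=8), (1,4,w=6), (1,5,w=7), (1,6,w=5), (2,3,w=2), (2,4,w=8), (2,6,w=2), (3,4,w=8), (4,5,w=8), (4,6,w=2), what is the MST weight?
18 (MST edges: (1,5,w=7), (1,6,w=5), (2,3,w=2), (2,6,w=2), (4,6,w=2); sum of weights 7 + 5 + 2 + 2 + 2 = 18)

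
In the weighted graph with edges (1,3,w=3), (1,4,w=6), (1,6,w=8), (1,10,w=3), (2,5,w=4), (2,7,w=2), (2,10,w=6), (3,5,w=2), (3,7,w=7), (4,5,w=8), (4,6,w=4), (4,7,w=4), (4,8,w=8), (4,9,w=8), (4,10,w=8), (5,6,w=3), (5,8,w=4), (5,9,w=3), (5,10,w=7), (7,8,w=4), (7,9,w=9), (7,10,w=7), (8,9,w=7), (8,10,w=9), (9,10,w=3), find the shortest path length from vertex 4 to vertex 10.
8 (path: 4 -> 10; weights 8 = 8)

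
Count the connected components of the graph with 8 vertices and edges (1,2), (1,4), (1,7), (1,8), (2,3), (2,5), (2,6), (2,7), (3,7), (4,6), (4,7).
1 (components: {1, 2, 3, 4, 5, 6, 7, 8})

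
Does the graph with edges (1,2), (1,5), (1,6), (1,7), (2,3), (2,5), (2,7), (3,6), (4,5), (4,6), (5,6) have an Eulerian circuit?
Yes (the graph is connected and all 7 vertices have even degree)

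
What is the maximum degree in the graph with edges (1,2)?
1 (attained at vertices 1, 2)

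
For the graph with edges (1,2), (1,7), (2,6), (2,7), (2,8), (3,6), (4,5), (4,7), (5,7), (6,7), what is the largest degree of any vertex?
5 (attained at vertex 7)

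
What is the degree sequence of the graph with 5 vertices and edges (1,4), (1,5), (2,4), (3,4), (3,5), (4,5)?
[4, 3, 2, 2, 1] (degrees: deg(1)=2, deg(2)=1, deg(3)=2, deg(4)=4, deg(5)=3)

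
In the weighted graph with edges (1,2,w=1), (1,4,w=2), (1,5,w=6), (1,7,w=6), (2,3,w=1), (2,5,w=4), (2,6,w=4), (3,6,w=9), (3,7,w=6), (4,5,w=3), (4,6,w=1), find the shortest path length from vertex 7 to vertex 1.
6 (path: 7 -> 1; weights 6 = 6)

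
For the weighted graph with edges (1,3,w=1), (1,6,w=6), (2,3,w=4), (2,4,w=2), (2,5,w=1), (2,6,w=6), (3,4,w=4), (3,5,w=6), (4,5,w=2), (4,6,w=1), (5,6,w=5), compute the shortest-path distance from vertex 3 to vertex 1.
1 (path: 3 -> 1; weights 1 = 1)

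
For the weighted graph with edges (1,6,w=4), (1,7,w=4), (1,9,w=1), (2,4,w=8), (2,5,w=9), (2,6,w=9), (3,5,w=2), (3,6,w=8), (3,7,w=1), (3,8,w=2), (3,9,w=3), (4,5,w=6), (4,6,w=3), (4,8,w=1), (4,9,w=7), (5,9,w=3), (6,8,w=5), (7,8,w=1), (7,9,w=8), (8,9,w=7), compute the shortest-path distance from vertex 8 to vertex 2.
9 (path: 8 -> 4 -> 2; weights 1 + 8 = 9)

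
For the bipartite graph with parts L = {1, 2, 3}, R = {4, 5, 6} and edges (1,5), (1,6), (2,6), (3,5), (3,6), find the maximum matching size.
2 (matching: (1,6), (3,5); upper bound min(|L|,|R|) = min(3,3) = 3)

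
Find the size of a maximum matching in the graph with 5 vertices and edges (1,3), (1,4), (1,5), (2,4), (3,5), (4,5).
2 (matching: (1,3), (4,5); upper bound floor(n/2) = floor(5/2) = 2)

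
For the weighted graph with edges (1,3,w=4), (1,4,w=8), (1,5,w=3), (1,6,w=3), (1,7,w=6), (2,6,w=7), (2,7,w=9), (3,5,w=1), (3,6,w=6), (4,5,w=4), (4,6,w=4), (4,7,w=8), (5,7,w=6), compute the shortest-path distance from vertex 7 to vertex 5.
6 (path: 7 -> 5; weights 6 = 6)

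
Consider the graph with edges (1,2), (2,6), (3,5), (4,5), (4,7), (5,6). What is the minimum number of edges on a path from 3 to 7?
3 (path: 3 -> 5 -> 4 -> 7, 3 edges)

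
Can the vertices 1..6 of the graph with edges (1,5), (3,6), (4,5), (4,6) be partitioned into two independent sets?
Yes. Partition: {1, 2, 3, 4}, {5, 6}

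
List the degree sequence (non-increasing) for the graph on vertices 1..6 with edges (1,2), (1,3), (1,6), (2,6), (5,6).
[3, 3, 2, 1, 1, 0] (degrees: deg(1)=3, deg(2)=2, deg(3)=1, deg(4)=0, deg(5)=1, deg(6)=3)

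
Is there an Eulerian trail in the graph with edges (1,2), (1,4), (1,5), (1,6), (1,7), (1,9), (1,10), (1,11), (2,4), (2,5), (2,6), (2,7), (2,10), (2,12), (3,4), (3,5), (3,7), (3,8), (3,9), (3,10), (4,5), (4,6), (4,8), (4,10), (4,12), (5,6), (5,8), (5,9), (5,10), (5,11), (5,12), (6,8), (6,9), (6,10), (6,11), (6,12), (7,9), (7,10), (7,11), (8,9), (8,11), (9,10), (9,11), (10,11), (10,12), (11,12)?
Yes (the graph is connected and exactly 2 vertices have odd degree: {2, 6}; any Eulerian path must start and end at those)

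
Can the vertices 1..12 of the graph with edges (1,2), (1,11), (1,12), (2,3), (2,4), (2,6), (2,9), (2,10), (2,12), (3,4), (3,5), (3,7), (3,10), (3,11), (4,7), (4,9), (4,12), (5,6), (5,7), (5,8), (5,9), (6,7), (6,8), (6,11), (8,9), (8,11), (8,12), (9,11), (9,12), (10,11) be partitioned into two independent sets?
No (odd cycle of length 3: 2 -> 1 -> 12 -> 2)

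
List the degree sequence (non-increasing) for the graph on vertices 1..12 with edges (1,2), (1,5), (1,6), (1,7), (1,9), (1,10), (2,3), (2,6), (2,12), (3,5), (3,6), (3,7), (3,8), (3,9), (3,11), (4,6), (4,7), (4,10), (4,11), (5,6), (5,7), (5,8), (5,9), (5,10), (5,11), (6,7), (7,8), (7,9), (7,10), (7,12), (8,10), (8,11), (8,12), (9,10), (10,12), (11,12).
[9, 8, 7, 7, 6, 6, 6, 5, 5, 5, 4, 4] (degrees: deg(1)=6, deg(2)=4, deg(3)=7, deg(4)=4, deg(5)=8, deg(6)=6, deg(7)=9, deg(8)=6, deg(9)=5, deg(10)=7, deg(11)=5, deg(12)=5)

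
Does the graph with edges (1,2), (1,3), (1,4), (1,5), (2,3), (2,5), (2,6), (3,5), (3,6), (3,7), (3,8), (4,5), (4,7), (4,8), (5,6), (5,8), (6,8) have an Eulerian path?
Yes — and in fact it has an Eulerian circuit (the graph is connected and all 8 vertices have even degree)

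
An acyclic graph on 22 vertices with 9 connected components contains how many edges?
13 (Each of the 9 component trees on V_i vertices has V_i - 1 edges; summing gives V - C = 22 - 9 = 13)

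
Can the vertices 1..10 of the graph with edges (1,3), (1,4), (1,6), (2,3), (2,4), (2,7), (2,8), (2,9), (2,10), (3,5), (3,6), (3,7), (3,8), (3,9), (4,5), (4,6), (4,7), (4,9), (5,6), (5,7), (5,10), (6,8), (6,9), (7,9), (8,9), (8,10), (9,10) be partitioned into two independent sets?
No (odd cycle of length 3: 4 -> 1 -> 6 -> 4)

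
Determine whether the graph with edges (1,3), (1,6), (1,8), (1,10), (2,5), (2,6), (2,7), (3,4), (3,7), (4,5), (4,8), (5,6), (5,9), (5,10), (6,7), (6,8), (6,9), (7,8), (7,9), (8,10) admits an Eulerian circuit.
No (8 vertices have odd degree: {2, 3, 4, 5, 7, 8, 9, 10}; Eulerian circuit requires 0)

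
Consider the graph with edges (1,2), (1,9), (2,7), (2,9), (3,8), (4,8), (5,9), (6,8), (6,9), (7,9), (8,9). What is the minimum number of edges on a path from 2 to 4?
3 (path: 2 -> 9 -> 8 -> 4, 3 edges)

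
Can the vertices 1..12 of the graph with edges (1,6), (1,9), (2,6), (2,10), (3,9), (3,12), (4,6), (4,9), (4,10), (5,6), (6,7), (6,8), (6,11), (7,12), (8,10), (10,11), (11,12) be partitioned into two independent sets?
Yes. Partition: {1, 2, 3, 4, 5, 7, 8, 11}, {6, 9, 10, 12}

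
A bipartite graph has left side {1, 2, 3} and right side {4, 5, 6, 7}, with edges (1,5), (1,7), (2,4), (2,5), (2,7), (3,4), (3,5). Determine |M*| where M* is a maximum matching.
3 (matching: (1,7), (2,5), (3,4); upper bound min(|L|,|R|) = min(3,4) = 3)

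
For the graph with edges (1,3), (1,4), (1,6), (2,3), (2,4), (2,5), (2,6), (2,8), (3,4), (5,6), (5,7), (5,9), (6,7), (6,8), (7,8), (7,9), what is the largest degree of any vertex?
5 (attained at vertices 2, 6)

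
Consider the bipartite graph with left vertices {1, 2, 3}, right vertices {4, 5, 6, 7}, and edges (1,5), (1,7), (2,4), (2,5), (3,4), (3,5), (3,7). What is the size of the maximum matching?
3 (matching: (1,7), (2,5), (3,4); upper bound min(|L|,|R|) = min(3,4) = 3)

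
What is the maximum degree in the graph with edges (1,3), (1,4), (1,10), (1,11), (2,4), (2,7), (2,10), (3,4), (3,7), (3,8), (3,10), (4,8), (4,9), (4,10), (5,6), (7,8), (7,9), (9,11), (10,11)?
6 (attained at vertex 4)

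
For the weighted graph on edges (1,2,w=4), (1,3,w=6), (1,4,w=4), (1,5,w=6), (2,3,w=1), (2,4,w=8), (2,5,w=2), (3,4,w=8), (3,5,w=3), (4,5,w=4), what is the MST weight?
11 (MST edges: (1,2,w=4), (1,4,w=4), (2,3,w=1), (2,5,w=2); sum of weights 4 + 4 + 1 + 2 = 11)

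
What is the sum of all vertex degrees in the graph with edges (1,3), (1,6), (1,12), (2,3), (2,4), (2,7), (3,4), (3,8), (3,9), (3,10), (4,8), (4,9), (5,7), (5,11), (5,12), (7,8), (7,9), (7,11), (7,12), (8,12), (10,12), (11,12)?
44 (handshake: sum of degrees = 2|E| = 2 x 22 = 44)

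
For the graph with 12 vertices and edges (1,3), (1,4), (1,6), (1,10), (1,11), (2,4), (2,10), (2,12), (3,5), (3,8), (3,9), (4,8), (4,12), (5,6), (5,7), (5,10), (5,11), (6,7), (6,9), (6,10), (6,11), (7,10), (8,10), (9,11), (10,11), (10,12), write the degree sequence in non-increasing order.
[8, 6, 5, 5, 5, 4, 4, 3, 3, 3, 3, 3] (degrees: deg(1)=5, deg(2)=3, deg(3)=4, deg(4)=4, deg(5)=5, deg(6)=6, deg(7)=3, deg(8)=3, deg(9)=3, deg(10)=8, deg(11)=5, deg(12)=3)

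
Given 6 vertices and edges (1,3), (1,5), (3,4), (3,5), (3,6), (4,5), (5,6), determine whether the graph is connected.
No, it has 2 components: {1, 3, 4, 5, 6}, {2}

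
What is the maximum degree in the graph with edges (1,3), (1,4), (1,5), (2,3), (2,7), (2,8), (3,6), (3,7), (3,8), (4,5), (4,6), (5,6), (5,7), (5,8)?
5 (attained at vertices 3, 5)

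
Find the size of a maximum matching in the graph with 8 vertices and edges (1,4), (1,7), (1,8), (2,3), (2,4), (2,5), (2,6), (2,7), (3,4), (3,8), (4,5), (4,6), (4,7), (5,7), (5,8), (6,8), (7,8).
4 (matching: (1,7), (2,6), (3,8), (4,5); upper bound floor(n/2) = floor(8/2) = 4)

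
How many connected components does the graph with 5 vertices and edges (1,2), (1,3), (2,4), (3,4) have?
2 (components: {1, 2, 3, 4}, {5})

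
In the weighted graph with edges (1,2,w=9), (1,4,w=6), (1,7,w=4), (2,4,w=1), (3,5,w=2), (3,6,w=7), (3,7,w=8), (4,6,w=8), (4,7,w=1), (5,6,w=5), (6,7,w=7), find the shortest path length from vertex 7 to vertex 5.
10 (path: 7 -> 3 -> 5; weights 8 + 2 = 10)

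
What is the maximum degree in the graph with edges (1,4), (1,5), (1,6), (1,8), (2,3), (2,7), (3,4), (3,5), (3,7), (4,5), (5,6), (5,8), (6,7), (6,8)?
5 (attained at vertex 5)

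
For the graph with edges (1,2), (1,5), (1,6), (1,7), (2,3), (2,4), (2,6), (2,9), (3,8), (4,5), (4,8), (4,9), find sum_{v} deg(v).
24 (handshake: sum of degrees = 2|E| = 2 x 12 = 24)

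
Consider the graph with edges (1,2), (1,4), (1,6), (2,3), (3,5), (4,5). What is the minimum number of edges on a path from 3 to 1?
2 (path: 3 -> 2 -> 1, 2 edges)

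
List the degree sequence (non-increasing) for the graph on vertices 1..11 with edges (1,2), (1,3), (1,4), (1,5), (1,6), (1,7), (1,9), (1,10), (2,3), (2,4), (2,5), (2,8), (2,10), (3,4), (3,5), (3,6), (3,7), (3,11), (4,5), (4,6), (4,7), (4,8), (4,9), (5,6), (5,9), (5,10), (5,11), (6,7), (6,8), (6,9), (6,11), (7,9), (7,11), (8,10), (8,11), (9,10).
[8, 8, 8, 8, 7, 6, 6, 6, 5, 5, 5] (degrees: deg(1)=8, deg(2)=6, deg(3)=7, deg(4)=8, deg(5)=8, deg(6)=8, deg(7)=6, deg(8)=5, deg(9)=6, deg(10)=5, deg(11)=5)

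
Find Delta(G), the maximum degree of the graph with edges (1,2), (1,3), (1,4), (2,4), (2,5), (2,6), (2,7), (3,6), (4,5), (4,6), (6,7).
5 (attained at vertex 2)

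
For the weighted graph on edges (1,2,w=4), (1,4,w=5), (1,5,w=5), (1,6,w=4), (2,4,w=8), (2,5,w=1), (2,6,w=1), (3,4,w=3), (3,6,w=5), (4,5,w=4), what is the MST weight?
13 (MST edges: (1,6,w=4), (2,5,w=1), (2,6,w=1), (3,4,w=3), (4,5,w=4); sum of weights 4 + 1 + 1 + 3 + 4 = 13)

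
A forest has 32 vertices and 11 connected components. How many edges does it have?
21 (Each of the 11 component trees on V_i vertices has V_i - 1 edges; summing gives V - C = 32 - 11 = 21)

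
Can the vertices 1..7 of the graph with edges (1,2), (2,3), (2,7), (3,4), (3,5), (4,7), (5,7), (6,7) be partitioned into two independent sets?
Yes. Partition: {1, 3, 7}, {2, 4, 5, 6}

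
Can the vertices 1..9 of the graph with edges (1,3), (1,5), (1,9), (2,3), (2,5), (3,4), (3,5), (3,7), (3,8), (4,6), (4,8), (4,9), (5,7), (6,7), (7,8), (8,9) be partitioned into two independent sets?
No (odd cycle of length 3: 5 -> 1 -> 3 -> 5)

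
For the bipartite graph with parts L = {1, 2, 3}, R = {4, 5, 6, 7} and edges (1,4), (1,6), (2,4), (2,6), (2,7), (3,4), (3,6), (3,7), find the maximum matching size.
3 (matching: (1,6), (2,7), (3,4); upper bound min(|L|,|R|) = min(3,4) = 3)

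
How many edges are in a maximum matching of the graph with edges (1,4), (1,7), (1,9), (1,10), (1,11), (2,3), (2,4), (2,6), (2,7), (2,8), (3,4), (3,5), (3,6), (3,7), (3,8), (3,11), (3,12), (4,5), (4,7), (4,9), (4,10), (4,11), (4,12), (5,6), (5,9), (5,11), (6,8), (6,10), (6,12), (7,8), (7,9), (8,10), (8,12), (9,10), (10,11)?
6 (matching: (1,9), (2,8), (3,12), (4,7), (5,6), (10,11); upper bound floor(n/2) = floor(12/2) = 6)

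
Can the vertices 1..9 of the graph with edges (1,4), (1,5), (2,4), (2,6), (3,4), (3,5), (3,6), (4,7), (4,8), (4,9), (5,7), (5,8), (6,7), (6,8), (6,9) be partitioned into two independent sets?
Yes. Partition: {1, 2, 3, 7, 8, 9}, {4, 5, 6}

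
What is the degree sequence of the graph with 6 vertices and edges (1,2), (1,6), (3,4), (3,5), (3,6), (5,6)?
[3, 3, 2, 2, 1, 1] (degrees: deg(1)=2, deg(2)=1, deg(3)=3, deg(4)=1, deg(5)=2, deg(6)=3)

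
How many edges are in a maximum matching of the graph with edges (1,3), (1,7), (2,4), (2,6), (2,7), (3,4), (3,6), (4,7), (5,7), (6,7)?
3 (matching: (2,6), (3,4), (5,7); upper bound floor(n/2) = floor(7/2) = 3)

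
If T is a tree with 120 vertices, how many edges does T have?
119 (A tree on V vertices has V - 1 edges, so 120 - 1 = 119)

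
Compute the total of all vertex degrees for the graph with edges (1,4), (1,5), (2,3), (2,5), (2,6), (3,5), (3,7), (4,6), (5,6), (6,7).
20 (handshake: sum of degrees = 2|E| = 2 x 10 = 20)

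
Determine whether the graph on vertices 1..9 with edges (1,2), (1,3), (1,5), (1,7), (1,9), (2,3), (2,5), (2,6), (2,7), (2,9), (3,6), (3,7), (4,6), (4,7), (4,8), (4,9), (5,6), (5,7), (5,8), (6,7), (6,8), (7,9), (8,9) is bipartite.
No (odd cycle of length 3: 3 -> 1 -> 2 -> 3)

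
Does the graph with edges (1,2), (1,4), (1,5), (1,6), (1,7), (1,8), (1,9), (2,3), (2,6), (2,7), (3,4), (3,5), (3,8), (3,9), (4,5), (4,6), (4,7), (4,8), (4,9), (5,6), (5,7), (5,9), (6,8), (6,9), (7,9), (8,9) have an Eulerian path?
No (6 vertices have odd degree: {1, 3, 4, 7, 8, 9}; Eulerian path requires 0 or 2)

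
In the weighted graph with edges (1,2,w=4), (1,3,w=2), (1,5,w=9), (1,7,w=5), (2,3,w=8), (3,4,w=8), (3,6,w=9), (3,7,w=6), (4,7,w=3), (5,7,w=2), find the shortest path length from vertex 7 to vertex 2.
9 (path: 7 -> 1 -> 2; weights 5 + 4 = 9)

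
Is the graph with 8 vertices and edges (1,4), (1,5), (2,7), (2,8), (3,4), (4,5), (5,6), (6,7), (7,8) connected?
Yes (BFS from 1 visits [1, 4, 5, 3, 6, 7, 2, 8] — all 8 vertices reached)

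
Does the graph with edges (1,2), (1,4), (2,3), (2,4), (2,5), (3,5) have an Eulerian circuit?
Yes (the graph is connected and all 5 vertices have even degree)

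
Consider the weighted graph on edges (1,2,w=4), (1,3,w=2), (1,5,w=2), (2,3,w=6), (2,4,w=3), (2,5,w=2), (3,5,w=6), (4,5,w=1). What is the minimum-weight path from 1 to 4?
3 (path: 1 -> 5 -> 4; weights 2 + 1 = 3)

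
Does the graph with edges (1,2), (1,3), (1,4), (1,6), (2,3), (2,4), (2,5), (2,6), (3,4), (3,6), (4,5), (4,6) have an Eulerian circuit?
No (2 vertices have odd degree: {2, 4}; Eulerian circuit requires 0)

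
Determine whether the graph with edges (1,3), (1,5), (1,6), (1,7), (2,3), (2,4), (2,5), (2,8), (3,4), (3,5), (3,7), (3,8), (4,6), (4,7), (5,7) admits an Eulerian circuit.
Yes (the graph is connected and all 8 vertices have even degree)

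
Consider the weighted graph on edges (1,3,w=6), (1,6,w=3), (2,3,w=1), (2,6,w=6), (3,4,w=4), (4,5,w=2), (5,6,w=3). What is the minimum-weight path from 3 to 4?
4 (path: 3 -> 4; weights 4 = 4)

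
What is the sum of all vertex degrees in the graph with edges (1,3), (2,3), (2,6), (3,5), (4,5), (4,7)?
12 (handshake: sum of degrees = 2|E| = 2 x 6 = 12)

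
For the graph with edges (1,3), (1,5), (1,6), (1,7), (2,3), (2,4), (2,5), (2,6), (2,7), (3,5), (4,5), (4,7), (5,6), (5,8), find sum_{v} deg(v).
28 (handshake: sum of degrees = 2|E| = 2 x 14 = 28)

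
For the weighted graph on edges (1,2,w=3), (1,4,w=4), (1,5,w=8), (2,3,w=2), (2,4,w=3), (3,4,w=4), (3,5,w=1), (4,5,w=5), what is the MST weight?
9 (MST edges: (1,2,w=3), (2,3,w=2), (2,4,w=3), (3,5,w=1); sum of weights 3 + 2 + 3 + 1 = 9)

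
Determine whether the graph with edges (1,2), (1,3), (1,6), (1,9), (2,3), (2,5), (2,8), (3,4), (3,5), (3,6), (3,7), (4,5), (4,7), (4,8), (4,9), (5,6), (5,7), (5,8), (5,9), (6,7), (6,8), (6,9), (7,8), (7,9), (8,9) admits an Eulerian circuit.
No (2 vertices have odd degree: {4, 5}; Eulerian circuit requires 0)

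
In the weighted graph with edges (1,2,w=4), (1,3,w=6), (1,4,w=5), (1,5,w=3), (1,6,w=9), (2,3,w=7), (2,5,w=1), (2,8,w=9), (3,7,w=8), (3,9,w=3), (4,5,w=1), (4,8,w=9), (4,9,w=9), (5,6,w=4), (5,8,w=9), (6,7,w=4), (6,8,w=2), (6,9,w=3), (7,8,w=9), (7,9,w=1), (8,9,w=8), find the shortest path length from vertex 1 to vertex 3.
6 (path: 1 -> 3; weights 6 = 6)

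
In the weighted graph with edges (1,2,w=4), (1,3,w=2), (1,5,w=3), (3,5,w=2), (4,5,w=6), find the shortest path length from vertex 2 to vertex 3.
6 (path: 2 -> 1 -> 3; weights 4 + 2 = 6)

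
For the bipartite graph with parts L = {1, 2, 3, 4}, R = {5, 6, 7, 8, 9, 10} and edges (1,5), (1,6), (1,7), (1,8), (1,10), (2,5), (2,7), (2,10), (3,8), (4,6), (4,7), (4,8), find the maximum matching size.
4 (matching: (1,10), (2,7), (3,8), (4,6); upper bound min(|L|,|R|) = min(4,6) = 4)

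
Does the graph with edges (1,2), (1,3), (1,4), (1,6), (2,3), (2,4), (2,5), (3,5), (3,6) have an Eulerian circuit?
Yes (the graph is connected and all 6 vertices have even degree)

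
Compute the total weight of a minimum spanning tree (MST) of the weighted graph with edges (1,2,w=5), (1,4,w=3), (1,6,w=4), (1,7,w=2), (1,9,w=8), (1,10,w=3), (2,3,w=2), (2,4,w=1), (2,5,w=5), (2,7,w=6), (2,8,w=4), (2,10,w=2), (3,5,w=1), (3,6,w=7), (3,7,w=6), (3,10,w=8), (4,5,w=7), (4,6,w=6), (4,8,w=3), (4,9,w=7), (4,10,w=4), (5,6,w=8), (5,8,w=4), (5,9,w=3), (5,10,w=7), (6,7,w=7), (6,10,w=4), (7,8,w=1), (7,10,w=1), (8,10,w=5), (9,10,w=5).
17 (MST edges: (1,6,w=4), (1,7,w=2), (2,3,w=2), (2,4,w=1), (2,10,w=2), (3,5,w=1), (5,9,w=3), (7,8,w=1), (7,10,w=1); sum of weights 4 + 2 + 2 + 1 + 2 + 1 + 3 + 1 + 1 = 17)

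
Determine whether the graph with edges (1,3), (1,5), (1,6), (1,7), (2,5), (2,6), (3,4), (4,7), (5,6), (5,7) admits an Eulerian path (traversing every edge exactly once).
Yes (the graph is connected and exactly 2 vertices have odd degree: {6, 7}; any Eulerian path must start and end at those)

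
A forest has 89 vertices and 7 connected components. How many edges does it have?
82 (Each of the 7 component trees on V_i vertices has V_i - 1 edges; summing gives V - C = 89 - 7 = 82)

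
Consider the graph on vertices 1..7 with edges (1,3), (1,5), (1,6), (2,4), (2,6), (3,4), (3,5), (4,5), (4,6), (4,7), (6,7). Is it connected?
Yes (BFS from 1 visits [1, 3, 5, 6, 4, 2, 7] — all 7 vertices reached)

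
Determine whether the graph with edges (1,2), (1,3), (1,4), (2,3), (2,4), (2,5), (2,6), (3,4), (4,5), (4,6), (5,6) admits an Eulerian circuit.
No (6 vertices have odd degree: {1, 2, 3, 4, 5, 6}; Eulerian circuit requires 0)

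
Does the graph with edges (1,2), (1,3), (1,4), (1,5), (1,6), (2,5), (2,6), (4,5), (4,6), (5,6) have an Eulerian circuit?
No (4 vertices have odd degree: {1, 2, 3, 4}; Eulerian circuit requires 0)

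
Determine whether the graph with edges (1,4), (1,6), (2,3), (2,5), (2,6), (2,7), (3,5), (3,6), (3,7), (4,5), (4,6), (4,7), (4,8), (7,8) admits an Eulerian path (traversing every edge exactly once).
Yes (the graph is connected and exactly 2 vertices have odd degree: {4, 5}; any Eulerian path must start and end at those)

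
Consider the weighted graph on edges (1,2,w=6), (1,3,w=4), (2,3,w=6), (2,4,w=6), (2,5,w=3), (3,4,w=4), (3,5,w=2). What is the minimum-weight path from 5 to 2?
3 (path: 5 -> 2; weights 3 = 3)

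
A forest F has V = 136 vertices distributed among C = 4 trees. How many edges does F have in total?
132 (Each of the 4 component trees on V_i vertices has V_i - 1 edges; summing gives V - C = 136 - 4 = 132)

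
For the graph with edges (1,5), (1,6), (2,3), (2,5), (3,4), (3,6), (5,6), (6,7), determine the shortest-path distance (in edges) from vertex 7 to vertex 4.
3 (path: 7 -> 6 -> 3 -> 4, 3 edges)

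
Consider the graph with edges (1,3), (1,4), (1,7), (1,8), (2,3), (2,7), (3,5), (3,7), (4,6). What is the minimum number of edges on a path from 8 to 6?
3 (path: 8 -> 1 -> 4 -> 6, 3 edges)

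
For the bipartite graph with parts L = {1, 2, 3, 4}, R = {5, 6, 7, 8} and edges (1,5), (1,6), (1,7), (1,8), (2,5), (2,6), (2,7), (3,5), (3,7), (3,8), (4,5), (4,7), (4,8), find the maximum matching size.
4 (matching: (1,8), (2,6), (3,7), (4,5); upper bound min(|L|,|R|) = min(4,4) = 4)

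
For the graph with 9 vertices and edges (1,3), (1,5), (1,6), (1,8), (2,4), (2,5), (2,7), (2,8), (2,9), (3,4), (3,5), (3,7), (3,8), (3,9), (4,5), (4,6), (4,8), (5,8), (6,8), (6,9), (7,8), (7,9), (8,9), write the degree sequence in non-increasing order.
[8, 6, 5, 5, 5, 5, 4, 4, 4] (degrees: deg(1)=4, deg(2)=5, deg(3)=6, deg(4)=5, deg(5)=5, deg(6)=4, deg(7)=4, deg(8)=8, deg(9)=5)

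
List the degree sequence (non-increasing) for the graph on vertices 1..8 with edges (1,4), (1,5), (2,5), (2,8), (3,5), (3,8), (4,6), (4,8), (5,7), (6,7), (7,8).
[4, 4, 3, 3, 2, 2, 2, 2] (degrees: deg(1)=2, deg(2)=2, deg(3)=2, deg(4)=3, deg(5)=4, deg(6)=2, deg(7)=3, deg(8)=4)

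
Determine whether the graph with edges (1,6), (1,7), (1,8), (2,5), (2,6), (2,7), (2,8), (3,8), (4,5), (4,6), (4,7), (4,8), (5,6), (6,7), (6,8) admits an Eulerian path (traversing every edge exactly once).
No (4 vertices have odd degree: {1, 3, 5, 8}; Eulerian path requires 0 or 2)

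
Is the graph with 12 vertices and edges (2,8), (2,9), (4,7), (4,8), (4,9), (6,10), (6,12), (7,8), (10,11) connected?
No, it has 5 components: {1}, {2, 4, 7, 8, 9}, {3}, {5}, {6, 10, 11, 12}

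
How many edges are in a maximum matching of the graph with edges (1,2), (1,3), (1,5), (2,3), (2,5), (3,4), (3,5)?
2 (matching: (2,5), (3,4); upper bound floor(n/2) = floor(5/2) = 2)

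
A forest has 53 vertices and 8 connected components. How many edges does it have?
45 (Each of the 8 component trees on V_i vertices has V_i - 1 edges; summing gives V - C = 53 - 8 = 45)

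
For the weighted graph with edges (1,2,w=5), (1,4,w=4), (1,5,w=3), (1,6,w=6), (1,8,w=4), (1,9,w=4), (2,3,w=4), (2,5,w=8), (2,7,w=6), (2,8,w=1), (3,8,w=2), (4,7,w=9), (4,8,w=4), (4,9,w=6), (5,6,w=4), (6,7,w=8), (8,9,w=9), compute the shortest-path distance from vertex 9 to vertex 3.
10 (path: 9 -> 1 -> 8 -> 3; weights 4 + 4 + 2 = 10)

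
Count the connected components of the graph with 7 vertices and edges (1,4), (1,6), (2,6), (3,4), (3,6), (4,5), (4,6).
2 (components: {1, 2, 3, 4, 5, 6}, {7})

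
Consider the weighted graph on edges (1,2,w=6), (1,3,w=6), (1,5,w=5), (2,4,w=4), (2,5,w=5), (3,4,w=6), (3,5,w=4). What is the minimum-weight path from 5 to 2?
5 (path: 5 -> 2; weights 5 = 5)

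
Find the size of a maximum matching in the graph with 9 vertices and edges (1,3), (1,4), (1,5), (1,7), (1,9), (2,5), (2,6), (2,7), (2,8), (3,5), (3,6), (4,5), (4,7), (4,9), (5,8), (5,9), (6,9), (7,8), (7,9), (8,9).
4 (matching: (1,4), (2,6), (5,9), (7,8); upper bound floor(n/2) = floor(9/2) = 4)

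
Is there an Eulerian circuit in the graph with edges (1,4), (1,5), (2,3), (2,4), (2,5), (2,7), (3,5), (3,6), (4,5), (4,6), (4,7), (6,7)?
No (4 vertices have odd degree: {3, 4, 6, 7}; Eulerian circuit requires 0)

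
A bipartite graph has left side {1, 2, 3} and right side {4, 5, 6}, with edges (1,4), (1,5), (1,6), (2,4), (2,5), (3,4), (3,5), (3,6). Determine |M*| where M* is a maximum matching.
3 (matching: (1,6), (2,5), (3,4); upper bound min(|L|,|R|) = min(3,3) = 3)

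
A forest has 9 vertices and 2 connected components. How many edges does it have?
7 (Each of the 2 component trees on V_i vertices has V_i - 1 edges; summing gives V - C = 9 - 2 = 7)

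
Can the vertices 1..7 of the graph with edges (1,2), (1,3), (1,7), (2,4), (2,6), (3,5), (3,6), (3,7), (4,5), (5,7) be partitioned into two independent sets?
No (odd cycle of length 3: 7 -> 1 -> 3 -> 7)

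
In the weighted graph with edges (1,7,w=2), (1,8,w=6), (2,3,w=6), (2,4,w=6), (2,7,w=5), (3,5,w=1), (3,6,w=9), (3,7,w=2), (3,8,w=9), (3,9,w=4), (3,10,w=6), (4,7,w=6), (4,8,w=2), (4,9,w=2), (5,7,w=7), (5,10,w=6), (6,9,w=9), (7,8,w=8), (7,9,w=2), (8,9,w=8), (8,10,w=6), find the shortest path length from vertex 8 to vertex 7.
6 (path: 8 -> 4 -> 9 -> 7; weights 2 + 2 + 2 = 6)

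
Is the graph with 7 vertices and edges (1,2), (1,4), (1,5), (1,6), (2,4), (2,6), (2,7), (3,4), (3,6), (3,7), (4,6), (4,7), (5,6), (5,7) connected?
Yes (BFS from 1 visits [1, 2, 4, 5, 6, 7, 3] — all 7 vertices reached)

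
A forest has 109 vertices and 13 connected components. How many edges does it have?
96 (Each of the 13 component trees on V_i vertices has V_i - 1 edges; summing gives V - C = 109 - 13 = 96)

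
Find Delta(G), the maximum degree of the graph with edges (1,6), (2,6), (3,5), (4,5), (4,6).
3 (attained at vertex 6)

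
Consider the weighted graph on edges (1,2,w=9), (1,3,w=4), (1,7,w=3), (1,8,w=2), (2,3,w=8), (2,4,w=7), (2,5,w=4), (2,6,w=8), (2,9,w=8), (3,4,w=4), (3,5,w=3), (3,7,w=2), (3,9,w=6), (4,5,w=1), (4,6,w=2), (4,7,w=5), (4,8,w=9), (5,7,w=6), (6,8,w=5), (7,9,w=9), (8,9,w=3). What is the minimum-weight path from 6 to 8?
5 (path: 6 -> 8; weights 5 = 5)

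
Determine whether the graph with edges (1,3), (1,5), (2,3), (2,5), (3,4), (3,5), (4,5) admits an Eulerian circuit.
Yes (the graph is connected and all 5 vertices have even degree)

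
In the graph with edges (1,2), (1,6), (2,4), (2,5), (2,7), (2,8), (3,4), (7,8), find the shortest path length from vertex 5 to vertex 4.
2 (path: 5 -> 2 -> 4, 2 edges)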